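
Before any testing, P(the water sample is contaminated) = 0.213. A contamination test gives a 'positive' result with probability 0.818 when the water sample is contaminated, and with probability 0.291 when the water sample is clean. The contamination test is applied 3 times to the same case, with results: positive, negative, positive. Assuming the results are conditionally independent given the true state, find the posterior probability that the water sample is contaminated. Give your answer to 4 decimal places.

With H the event that the water sample is contaminated, the joint likelihood of the observed sequence is P(data|H) = 0.818·0.182·0.818 = 0.12178 and P(data|¬H) = 0.291·0.709·0.291 = 0.060039.
Bayes: P(H|data) = 0.213·0.12178 / (0.213·0.12178 + 0.787·0.060039) = 0.025939/0.073190 = 0.3544.

Posterior P(H) ≈ 0.3544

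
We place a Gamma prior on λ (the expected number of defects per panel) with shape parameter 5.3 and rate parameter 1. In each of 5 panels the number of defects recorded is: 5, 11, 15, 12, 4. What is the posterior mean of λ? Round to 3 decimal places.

Posterior mean ≈ 8.717

The Poisson likelihood adds the total count to the shape and the number of exposure periods to the rate. Here ∑xᵢ = 47 and n = 5, so shape 5.3→52.3 and rate 1→6.
Posterior mean = shape/rate = 52.3/6 = 8.717.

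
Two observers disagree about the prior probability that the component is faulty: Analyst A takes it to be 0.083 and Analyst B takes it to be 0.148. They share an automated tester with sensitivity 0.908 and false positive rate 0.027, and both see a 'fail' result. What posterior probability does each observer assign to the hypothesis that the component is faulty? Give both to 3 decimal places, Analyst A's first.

Analyst A: 0.753; Analyst B: 0.854

The likelihood ratio for a 'fail' result is 0.908/0.027 = 33.630.
Analyst A: prior odds 0.083/0.917 = 0.090513; posterior odds 3.0439; posterior probability 0.753.
Analyst B: prior odds 0.148/0.852 = 0.17371; posterior odds 5.8418; posterior probability 0.854.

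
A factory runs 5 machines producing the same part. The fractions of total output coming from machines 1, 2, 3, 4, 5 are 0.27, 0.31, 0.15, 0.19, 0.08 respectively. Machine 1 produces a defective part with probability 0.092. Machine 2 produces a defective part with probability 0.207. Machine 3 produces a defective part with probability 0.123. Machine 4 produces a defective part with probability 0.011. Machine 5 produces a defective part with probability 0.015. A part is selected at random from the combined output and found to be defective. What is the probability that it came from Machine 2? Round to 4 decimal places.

P(defective|M1) = 0.092; P(defective|M2) = 0.207; P(defective|M3) = 0.123; P(defective|M4) = 0.011; P(defective|M5) = 0.015.
Prior × likelihood for each source: 0.27·0.092=0.02484, 0.31·0.207=0.06417, 0.15·0.123=0.01845, 0.19·0.011=0.002090, 0.08·0.015=0.001200. Summing gives P(defective) = 0.11075.
P(Machine 2 | defective) = 0.06417 / 0.11075 = 0.5794.

Posterior probability ≈ 0.5794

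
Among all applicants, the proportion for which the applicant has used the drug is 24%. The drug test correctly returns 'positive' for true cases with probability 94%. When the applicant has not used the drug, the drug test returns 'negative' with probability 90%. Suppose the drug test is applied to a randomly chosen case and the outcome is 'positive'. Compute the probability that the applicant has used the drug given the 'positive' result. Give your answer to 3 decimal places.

P(H | E) ≈ 0.748

Let H be the event that the applicant has used the drug. P(H) = 0.24, so P(¬H) = 0.76. With E the 'positive' result, P(E|H) = 0.94 and P(E|¬H) = 0.1.
P(E) = 0.94·0.24 + 0.1·0.76 = 0.22560 + 0.076000 = 0.30160.
By Bayes' theorem, P(H|E) = 0.22560 / 0.30160 = 0.748.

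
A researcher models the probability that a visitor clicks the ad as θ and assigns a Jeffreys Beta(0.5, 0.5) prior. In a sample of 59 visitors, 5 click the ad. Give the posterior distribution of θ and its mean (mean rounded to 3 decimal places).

Posterior: Beta(5.5, 54.5); mean ≈ 0.092

The binomial likelihood is conjugate to the Beta prior: with 5 successes and 54 failures, the posterior is Beta(0.5+5, 0.5+54) = Beta(5.5, 54.5).
E[θ | data] = 5.5/(5.5+54.5) = 0.092.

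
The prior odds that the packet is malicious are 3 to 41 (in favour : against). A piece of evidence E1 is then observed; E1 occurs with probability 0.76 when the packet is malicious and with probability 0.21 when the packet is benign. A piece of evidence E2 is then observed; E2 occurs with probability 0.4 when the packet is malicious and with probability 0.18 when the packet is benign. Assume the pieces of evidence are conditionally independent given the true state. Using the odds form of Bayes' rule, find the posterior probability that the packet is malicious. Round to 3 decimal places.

Prior odds = 3/41 = 0.073171. In log-odds, ln(0.073171) = -2.6150.
Add log likelihood ratios: ln(3.6190) + ln(2.2222) = 2.0847.
Posterior log-odds = -0.53024, so posterior odds = exp(-0.53024) = 0.58846. Converting, P(H|E) = 0.58846/1.5885 = 0.370.

Posterior probability ≈ 0.370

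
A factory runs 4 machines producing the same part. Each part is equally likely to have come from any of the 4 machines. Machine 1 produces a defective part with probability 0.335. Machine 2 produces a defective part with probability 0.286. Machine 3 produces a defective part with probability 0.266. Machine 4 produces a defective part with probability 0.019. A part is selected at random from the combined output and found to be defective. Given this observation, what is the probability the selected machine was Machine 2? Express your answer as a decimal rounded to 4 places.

P(defective|M1) = 0.335; P(defective|M2) = 0.286; P(defective|M3) = 0.266; P(defective|M4) = 0.019.
Prior × likelihood for each source: 0.25·0.335=0.08375, 0.25·0.286=0.07150, 0.25·0.266=0.06650, 0.25·0.019=0.004750. Summing gives P(defective) = 0.22650.
P(Machine 2 | defective) = 0.07150 / 0.22650 = 0.3157.

Posterior probability ≈ 0.3157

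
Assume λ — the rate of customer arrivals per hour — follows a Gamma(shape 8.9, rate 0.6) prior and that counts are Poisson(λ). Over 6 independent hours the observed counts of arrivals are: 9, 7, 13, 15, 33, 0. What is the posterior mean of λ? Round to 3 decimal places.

Total count ∑xᵢ = 77 over n = 6 hours.
Gamma is conjugate to the Poisson likelihood: posterior is Gamma(shape = 8.9+77 = 85.9, rate = 0.6+6 = 6.6).
E[λ | data] = 85.9/6.6 = 13.015.

Posterior mean ≈ 13.015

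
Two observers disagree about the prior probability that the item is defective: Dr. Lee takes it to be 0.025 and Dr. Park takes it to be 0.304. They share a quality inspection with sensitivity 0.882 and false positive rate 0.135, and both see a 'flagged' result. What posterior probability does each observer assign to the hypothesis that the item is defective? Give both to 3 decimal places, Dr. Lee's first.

Dr. Lee: 0.143; Dr. Park: 0.741

The likelihood ratio for a 'flagged' result is 0.882/0.135 = 6.5333.
Dr. Lee: prior odds 0.025/0.975 = 0.025641; posterior odds 0.16752; posterior probability 0.143.
Dr. Park: prior odds 0.304/0.696 = 0.43678; posterior odds 2.8536; posterior probability 0.741.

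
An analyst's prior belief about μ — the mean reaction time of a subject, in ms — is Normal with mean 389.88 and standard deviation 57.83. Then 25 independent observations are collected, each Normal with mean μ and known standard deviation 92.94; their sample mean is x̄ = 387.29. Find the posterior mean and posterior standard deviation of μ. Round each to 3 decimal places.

Posterior mean ≈ 387.533; posterior SD ≈ 17.696

Prior precision 1/τ₀² = 1/57.83² = 0.00029902; data precision n/σ² = 25/92.94² = 0.00289424.
Posterior precision = 0.00029902 + 0.00289424 = 0.00319326, giving posterior SD = 1/√0.00319326 = 17.696.
Posterior mean = (0.00029902·389.88 + 0.00289424·387.29) / 0.00319326 = 387.533.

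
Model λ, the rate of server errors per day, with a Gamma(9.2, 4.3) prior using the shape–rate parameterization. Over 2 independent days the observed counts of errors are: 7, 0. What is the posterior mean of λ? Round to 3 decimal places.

Posterior mean ≈ 2.571

Total count ∑xᵢ = 7 over n = 2 days.
Gamma is conjugate to the Poisson likelihood: posterior is Gamma(shape = 9.2+7 = 16.2, rate = 4.3+2 = 6.3).
E[λ | data] = 16.2/6.3 = 2.571.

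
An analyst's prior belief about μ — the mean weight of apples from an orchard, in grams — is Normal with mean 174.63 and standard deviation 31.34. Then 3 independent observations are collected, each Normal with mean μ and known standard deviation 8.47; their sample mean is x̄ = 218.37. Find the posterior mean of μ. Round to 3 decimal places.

Posterior mean ≈ 217.330

Prior precision 1/τ₀² = 1/31.34² = 0.00101813; data precision n/σ² = 3/8.47² = 0.0418172.
Posterior precision = 0.00101813 + 0.0418172 = 0.0428353.
Posterior mean = (0.00101813·174.63 + 0.0418172·218.37) / 0.0428353 = 217.330.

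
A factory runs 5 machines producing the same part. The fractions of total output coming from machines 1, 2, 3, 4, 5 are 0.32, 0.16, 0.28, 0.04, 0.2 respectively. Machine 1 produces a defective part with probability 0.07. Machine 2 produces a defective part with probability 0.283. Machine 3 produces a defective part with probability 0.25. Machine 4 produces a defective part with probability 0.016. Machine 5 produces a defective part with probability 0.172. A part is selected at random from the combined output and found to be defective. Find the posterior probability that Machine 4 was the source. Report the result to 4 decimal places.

Posterior probability ≈ 0.0037

P(defective|M1) = 0.07; P(defective|M2) = 0.283; P(defective|M3) = 0.25; P(defective|M4) = 0.016; P(defective|M5) = 0.172.
Prior × likelihood for each source: 0.32·0.07=0.02240, 0.16·0.283=0.04528, 0.28·0.25=0.07000, 0.04·0.016=0.0006400, 0.2·0.172=0.03440. Summing gives P(defective) = 0.17272.
P(Machine 4 | defective) = 0.0006400 / 0.17272 = 0.0037.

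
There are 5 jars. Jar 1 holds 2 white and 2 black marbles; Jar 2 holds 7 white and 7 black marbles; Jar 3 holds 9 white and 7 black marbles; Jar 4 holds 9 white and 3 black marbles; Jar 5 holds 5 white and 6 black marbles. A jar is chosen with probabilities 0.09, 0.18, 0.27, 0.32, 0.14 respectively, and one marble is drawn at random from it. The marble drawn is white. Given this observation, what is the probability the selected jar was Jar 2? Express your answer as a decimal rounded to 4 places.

Posterior probability ≈ 0.1524

Tabulate prior·likelihood by source: [1] prior 0.09, lik 0.5, product 0.04500; [2] prior 0.18, lik 0.5, product 0.09000; [3] prior 0.27, lik 0.5625, product 0.1519; [4] prior 0.32, lik 0.75, product 0.2400; [5] prior 0.14, lik 0.4545, product 0.06364.
Normalizing constant = 0.59051; the posterior for Jar 2 is its product over the sum, 0.09000/0.59051 = 0.1524.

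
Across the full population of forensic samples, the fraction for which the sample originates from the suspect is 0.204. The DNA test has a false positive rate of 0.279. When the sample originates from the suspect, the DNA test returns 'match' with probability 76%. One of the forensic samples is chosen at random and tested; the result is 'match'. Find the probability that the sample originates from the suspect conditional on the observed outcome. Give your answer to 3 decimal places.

Write H for 'the sample originates from the suspect'. Prior odds H:¬H = 0.204/0.796 = 0.25628. For the 'match' outcome, the likelihood ratio is 0.76/0.279 = 2.7240.
Posterior odds = 0.25628 × 2.7240 = 0.69811, so P(H|E) = 0.69811/(1+0.69811) = 0.411.

P(H | E) ≈ 0.411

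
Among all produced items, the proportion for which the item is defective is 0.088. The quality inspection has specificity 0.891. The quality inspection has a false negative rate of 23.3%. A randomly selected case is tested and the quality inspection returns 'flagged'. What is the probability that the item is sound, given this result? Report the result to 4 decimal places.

P(¬H | E) ≈ 0.5956

Let H be the event that the item is defective. P(H) = 0.088, so P(¬H) = 0.912. With E the 'flagged' result, P(E|H) = 0.767 and P(E|¬H) = 0.109.
P(E) = 0.767·0.088 + 0.109·0.912 = 0.067496 + 0.099408 = 0.16690.
By Bayes' theorem, P(H|E) = 0.067496 / 0.16690 = 0.4044. Hence P(¬H|E) = 1 − 0.4044 = 0.5956.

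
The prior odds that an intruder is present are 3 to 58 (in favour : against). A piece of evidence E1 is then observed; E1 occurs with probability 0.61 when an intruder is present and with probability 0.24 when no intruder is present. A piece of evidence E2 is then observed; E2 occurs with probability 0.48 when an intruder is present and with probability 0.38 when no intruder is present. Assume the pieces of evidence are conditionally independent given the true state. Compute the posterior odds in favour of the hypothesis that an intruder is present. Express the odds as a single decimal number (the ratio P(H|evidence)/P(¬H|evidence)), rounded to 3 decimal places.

Posterior odds ≈ 0.166

Prior odds = 3/58 = 0.051724. In log-odds, ln(0.051724) = -2.9618.
Add log likelihood ratios: ln(2.5417) + ln(1.2632) = 1.1664.
Posterior log-odds = -1.7954, so posterior odds = exp(-1.7954) = 0.16606.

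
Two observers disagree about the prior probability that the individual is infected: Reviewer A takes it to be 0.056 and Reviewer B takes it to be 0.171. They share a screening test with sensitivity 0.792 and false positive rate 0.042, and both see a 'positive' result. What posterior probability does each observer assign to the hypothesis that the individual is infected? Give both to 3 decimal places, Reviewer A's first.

The likelihood ratio for a 'positive' result is 0.792/0.042 = 18.857.
Reviewer A: prior odds 0.056/0.944 = 0.059322; posterior odds 1.1186; posterior probability 0.528.
Reviewer B: prior odds 0.171/0.829 = 0.20627; posterior odds 3.8897; posterior probability 0.795.

Reviewer A: 0.528; Reviewer B: 0.795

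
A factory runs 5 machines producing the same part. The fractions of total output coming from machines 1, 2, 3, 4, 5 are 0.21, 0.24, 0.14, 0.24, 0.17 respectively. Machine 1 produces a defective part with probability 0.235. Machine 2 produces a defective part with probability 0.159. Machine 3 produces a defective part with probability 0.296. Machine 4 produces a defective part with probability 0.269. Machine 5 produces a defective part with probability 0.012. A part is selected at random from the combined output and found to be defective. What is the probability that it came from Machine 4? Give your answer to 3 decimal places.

P(defective|M1) = 0.235; P(defective|M2) = 0.159; P(defective|M3) = 0.296; P(defective|M4) = 0.269; P(defective|M5) = 0.012.
Prior × likelihood for each source: 0.21·0.235=0.04935, 0.24·0.159=0.03816, 0.14·0.296=0.04144, 0.24·0.269=0.06456, 0.17·0.012=0.002040. Summing gives P(defective) = 0.19555.
P(Machine 4 | defective) = 0.06456 / 0.19555 = 0.330.

Posterior probability ≈ 0.330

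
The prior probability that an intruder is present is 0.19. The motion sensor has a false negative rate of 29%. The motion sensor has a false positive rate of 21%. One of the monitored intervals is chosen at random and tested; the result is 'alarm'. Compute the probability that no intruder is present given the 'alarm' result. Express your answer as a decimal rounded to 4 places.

P(¬H | E) ≈ 0.5577

Write H for 'an intruder is present'. Prior odds H:¬H = 0.19/0.81 = 0.23457. For the 'alarm' outcome, the likelihood ratio is 0.71/0.21 = 3.3810.
Posterior odds = 0.23457 × 3.3810 = 0.79306, so P(H|E) = 0.79306/(1+0.79306) = 0.4423. Then P(¬H|E) = 1 − 0.4423 = 0.5577.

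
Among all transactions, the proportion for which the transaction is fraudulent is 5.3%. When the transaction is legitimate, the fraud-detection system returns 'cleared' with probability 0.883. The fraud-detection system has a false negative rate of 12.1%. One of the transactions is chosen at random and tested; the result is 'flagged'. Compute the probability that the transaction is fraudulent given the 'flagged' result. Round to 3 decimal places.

P(H | E) ≈ 0.296

Write H for 'the transaction is fraudulent'. Prior odds H:¬H = 0.053/0.947 = 0.055966. For the 'flagged' outcome, the likelihood ratio is 0.879/0.117 = 7.5128.
Posterior odds = 0.055966 × 7.5128 = 0.42046, so P(H|E) = 0.42046/(1+0.42046) = 0.296.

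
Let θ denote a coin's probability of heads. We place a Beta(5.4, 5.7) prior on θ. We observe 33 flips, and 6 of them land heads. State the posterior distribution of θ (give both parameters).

The binomial likelihood is conjugate to the Beta prior: with 6 successes and 27 failures, the posterior is Beta(5.4+6, 5.7+27) = Beta(11.4, 32.7).

Posterior: Beta(11.4, 32.7)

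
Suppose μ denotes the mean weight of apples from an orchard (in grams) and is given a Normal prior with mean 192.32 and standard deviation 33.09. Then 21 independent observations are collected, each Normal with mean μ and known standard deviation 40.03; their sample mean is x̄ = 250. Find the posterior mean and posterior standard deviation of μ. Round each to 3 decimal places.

Posterior mean ≈ 246.242; posterior SD ≈ 8.446

With known σ, the Normal prior is conjugate. Weight on the data is w = (n/σ²)/(n/σ² + 1/τ₀²) = 0.0131053/(0.0131053+0.00091329) = 0.93485.
Posterior mean = w·x̄ + (1−w)·μ₀ = 0.93485·250 + 0.065148·192.32 = 246.242. Posterior variance = 1/(0.0131053+0.00091329) = 71.3337, so SD = 8.446.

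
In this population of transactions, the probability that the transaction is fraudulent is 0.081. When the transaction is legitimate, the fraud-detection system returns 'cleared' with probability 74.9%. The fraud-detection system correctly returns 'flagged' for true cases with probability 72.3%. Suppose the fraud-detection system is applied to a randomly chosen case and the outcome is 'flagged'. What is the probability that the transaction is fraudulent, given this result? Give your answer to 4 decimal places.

Let H be the event that the transaction is fraudulent. P(H) = 0.081, so P(¬H) = 0.919. With E the 'flagged' result, P(E|H) = 0.723 and P(E|¬H) = 0.251.
P(E) = 0.723·0.081 + 0.251·0.919 = 0.058563 + 0.23067 = 0.28923.
By Bayes' theorem, P(H|E) = 0.058563 / 0.28923 = 0.2025.

P(H | E) ≈ 0.2025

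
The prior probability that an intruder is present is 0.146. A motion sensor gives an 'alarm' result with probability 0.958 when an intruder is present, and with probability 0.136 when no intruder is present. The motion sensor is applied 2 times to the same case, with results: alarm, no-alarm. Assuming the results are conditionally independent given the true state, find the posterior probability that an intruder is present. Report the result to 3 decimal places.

Posterior P(H) ≈ 0.055

With H the event that an intruder is present, the joint likelihood of the observed sequence is P(data|H) = 0.958·0.042 = 0.040236 and P(data|¬H) = 0.136·0.864 = 0.11750.
Bayes: P(H|data) = 0.146·0.040236 / (0.146·0.040236 + 0.854·0.11750) = 0.0058745/0.10622 = 0.0553.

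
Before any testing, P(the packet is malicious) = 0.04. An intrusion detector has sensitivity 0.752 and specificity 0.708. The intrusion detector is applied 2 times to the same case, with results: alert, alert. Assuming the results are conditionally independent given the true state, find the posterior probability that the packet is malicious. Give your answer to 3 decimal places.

Let H be the event that the packet is malicious; start with P(H) = 0.04. P('alert'|H) = 0.752, P('alert'|¬H) = 0.292.
Update on result 1 ('alert'): P(H) ← 0.752·0.0400 / (0.752·0.0400 + 0.292·0.9600) = 0.030080/0.31040 = 0.0969.
Update on result 2 ('alert'): P(H) ← 0.752·0.0969 / (0.752·0.0969 + 0.292·0.9031) = 0.072874/0.33658 = 0.2165.

Posterior P(H) ≈ 0.217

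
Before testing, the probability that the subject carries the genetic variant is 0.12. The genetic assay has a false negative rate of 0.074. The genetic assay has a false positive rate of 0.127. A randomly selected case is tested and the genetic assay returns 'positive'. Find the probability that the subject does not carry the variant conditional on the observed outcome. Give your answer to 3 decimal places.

Let H be the event that the subject carries the genetic variant. P(H) = 0.12, so P(¬H) = 0.88. With E the 'positive' result, P(E|H) = 0.926 and P(E|¬H) = 0.127.
P(E) = 0.926·0.12 + 0.127·0.88 = 0.11112 + 0.11176 = 0.22288.
By Bayes' theorem, P(H|E) = 0.11112 / 0.22288 = 0.499. Hence P(¬H|E) = 1 − 0.499 = 0.501.

P(¬H | E) ≈ 0.501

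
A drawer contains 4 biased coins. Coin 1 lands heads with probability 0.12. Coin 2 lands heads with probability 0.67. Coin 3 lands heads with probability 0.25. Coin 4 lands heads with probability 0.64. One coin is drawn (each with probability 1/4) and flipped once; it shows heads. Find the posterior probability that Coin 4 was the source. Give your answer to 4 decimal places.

P(heads|C1) = 0.12; P(heads|C2) = 0.67; P(heads|C3) = 0.25; P(heads|C4) = 0.64.
Prior × likelihood for each source: 0.25·0.12=0.03000, 0.25·0.67=0.1675, 0.25·0.25=0.06250, 0.25·0.64=0.1600. Summing gives P(heads) = 0.42000.
P(Coin 4 | heads) = 0.1600 / 0.42000 = 0.3810.

Posterior probability ≈ 0.3810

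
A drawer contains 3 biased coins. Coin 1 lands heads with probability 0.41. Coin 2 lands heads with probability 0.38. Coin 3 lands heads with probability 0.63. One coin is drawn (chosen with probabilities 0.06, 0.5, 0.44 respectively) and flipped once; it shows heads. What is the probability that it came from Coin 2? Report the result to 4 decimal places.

P(heads|C1) = 0.41; P(heads|C2) = 0.38; P(heads|C3) = 0.63.
Prior × likelihood for each source: 0.06·0.41=0.02460, 0.5·0.38=0.1900, 0.44·0.63=0.2772. Summing gives P(heads) = 0.49180.
P(Coin 2 | heads) = 0.1900 / 0.49180 = 0.3863.

Posterior probability ≈ 0.3863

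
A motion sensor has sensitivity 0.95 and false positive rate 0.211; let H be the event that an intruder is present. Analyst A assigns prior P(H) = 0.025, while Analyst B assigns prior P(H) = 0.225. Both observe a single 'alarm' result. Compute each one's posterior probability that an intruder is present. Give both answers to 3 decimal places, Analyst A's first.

Analyst A: 0.103; Analyst B: 0.567

P('+'|H) = 0.95, P('+'|¬H) = 0.211.
Analyst A: numerator 0.95·0.025 = 0.023750; evidence = 0.023750+0.211·0.975 = 0.22947; posterior = 0.103.
Analyst B: numerator 0.95·0.225 = 0.21375; evidence = 0.21375+0.211·0.775 = 0.37728; posterior = 0.567.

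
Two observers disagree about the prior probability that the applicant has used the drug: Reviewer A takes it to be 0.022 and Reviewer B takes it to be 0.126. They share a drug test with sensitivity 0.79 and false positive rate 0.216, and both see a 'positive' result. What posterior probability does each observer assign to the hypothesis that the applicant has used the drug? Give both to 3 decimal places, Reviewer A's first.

The likelihood ratio for a 'positive' result is 0.79/0.216 = 3.6574.
Reviewer A: prior odds 0.022/0.978 = 0.022495; posterior odds 0.082273; posterior probability 0.076.
Reviewer B: prior odds 0.126/0.874 = 0.14416; posterior odds 0.52727; posterior probability 0.345.

Reviewer A: 0.076; Reviewer B: 0.345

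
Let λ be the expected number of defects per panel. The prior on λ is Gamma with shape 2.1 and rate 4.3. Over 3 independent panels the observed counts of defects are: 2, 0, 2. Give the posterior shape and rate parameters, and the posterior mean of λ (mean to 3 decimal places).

Total count ∑xᵢ = 4 over n = 3 panels.
Gamma is conjugate to the Poisson likelihood: posterior is Gamma(shape = 2.1+4 = 6.1, rate = 4.3+3 = 7.3).
Posterior mean = shape/rate = 6.1/7.3 = 0.836.

Posterior: Gamma(shape=6.1, rate=7.3); mean ≈ 0.836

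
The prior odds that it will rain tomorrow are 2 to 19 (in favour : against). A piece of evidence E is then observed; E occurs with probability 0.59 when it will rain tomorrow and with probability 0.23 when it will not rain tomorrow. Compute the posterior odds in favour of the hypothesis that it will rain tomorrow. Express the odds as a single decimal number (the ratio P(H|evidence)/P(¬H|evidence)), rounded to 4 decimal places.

Prior odds = 2/19 = 0.10526. In log-odds, ln(0.10526) = -2.2513.
Add log likelihood ratio: ln(2.5652) = 0.94204.
Posterior log-odds = -1.3092, so posterior odds = exp(-1.3092) = 0.27002.

Posterior odds ≈ 0.2700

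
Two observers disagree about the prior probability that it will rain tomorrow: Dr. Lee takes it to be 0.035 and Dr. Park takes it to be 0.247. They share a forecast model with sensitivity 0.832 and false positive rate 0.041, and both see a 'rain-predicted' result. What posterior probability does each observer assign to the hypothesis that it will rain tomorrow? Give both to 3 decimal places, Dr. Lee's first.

Dr. Lee: 0.424; Dr. Park: 0.869

The likelihood ratio for a 'rain-predicted' result is 0.832/0.041 = 20.293.
Dr. Lee: prior odds 0.035/0.965 = 0.036269; posterior odds 0.73600; posterior probability 0.424.
Dr. Park: prior odds 0.247/0.753 = 0.32802; posterior odds 6.6564; posterior probability 0.869.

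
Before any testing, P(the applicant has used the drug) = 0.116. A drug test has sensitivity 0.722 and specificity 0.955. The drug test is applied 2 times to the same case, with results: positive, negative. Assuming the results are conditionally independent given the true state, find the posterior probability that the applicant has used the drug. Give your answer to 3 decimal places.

Posterior P(H) ≈ 0.380

With H the event that the applicant has used the drug, the joint likelihood of the observed sequence is P(data|H) = 0.722·0.278 = 0.20072 and P(data|¬H) = 0.045·0.955 = 0.042975.
Bayes: P(H|data) = 0.116·0.20072 / (0.116·0.20072 + 0.884·0.042975) = 0.023283/0.061273 = 0.3800.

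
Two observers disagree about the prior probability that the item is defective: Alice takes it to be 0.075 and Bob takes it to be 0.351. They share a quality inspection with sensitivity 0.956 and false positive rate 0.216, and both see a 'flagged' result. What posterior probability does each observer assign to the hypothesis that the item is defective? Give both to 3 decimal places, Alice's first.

P('+'|H) = 0.956, P('+'|¬H) = 0.216.
Alice: numerator 0.956·0.075 = 0.071700; evidence = 0.071700+0.216·0.925 = 0.27150; posterior = 0.264.
Bob: numerator 0.956·0.351 = 0.33556; evidence = 0.33556+0.216·0.649 = 0.47574; posterior = 0.705.

Alice: 0.264; Bob: 0.705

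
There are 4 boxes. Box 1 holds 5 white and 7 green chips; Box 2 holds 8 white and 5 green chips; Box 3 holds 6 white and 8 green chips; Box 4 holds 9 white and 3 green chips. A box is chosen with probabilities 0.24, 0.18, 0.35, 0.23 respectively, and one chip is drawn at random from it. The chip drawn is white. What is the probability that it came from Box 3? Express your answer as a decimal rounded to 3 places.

Tabulate prior·likelihood by source: [1] prior 0.24, lik 0.4167, product 0.1000; [2] prior 0.18, lik 0.6154, product 0.1108; [3] prior 0.35, lik 0.4286, product 0.1500; [4] prior 0.23, lik 0.75, product 0.1725.
Normalizing constant = 0.53327; the posterior for Box 3 is its product over the sum, 0.1500/0.53327 = 0.281.

Posterior probability ≈ 0.281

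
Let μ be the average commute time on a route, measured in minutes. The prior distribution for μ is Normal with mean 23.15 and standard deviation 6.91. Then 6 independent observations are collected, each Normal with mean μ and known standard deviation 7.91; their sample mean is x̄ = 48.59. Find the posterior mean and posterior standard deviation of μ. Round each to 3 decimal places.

Prior precision 1/τ₀² = 1/6.91² = 0.0209432; data precision n/σ² = 6/7.91² = 0.0958955.
Posterior precision = 0.0209432 + 0.0958955 = 0.116839, giving posterior SD = 1/√0.116839 = 2.926.
Posterior mean = (0.0209432·23.15 + 0.0958955·48.59) / 0.116839 = 44.030.

Posterior mean ≈ 44.030; posterior SD ≈ 2.926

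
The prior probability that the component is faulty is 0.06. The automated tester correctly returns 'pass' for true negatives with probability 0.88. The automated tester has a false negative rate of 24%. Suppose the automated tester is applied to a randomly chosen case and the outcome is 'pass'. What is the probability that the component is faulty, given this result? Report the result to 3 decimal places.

P(H | E) ≈ 0.017

Let H be the event that the component is faulty. P(H) = 0.06, so P(¬H) = 0.94. With E the 'pass' result, P(E|H) = 0.24 and P(E|¬H) = 0.88.
P(E) = 0.24·0.06 + 0.88·0.94 = 0.014400 + 0.82720 = 0.84160.
By Bayes' theorem, P(H|E) = 0.014400 / 0.84160 = 0.017.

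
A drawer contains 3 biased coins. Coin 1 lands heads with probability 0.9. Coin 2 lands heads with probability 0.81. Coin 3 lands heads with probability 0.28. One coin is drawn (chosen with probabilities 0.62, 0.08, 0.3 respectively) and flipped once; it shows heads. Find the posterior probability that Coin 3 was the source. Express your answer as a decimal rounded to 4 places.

Posterior probability ≈ 0.1188

Tabulate prior·likelihood by source: [1] prior 0.62, lik 0.9, product 0.5580; [2] prior 0.08, lik 0.81, product 0.06480; [3] prior 0.3, lik 0.28, product 0.08400.
Normalizing constant = 0.70680; the posterior for Coin 3 is its product over the sum, 0.08400/0.70680 = 0.1188.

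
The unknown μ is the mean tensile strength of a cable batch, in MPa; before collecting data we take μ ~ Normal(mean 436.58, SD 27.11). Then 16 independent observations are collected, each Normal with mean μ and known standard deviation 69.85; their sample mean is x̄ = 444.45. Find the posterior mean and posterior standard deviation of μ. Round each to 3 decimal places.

Posterior mean ≈ 442.142; posterior SD ≈ 14.681

Prior precision 1/τ₀² = 1/27.11² = 0.00136063; data precision n/σ² = 16/69.85² = 0.00327935.
Posterior precision = 0.00136063 + 0.00327935 = 0.00463998, giving posterior SD = 1/√0.00463998 = 14.681.
Posterior mean = (0.00136063·436.58 + 0.00327935·444.45) / 0.00463998 = 442.142.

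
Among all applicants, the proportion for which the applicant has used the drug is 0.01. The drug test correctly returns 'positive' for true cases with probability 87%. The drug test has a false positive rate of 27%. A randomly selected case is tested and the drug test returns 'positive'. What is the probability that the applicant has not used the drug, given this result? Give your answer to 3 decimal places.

Write H for 'the applicant has used the drug'. Prior odds H:¬H = 0.01/0.99 = 0.010101. For the 'positive' outcome, the likelihood ratio is 0.87/0.27 = 3.2222.
Posterior odds = 0.010101 × 3.2222 = 0.032548, so P(H|E) = 0.032548/(1+0.032548) = 0.032. Then P(¬H|E) = 1 − 0.032 = 0.968.

P(¬H | E) ≈ 0.968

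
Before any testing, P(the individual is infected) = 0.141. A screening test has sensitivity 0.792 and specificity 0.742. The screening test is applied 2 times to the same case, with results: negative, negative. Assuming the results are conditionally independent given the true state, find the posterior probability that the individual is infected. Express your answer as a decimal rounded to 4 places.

Posterior P(H) ≈ 0.0127

With H the event that the individual is infected, the joint likelihood of the observed sequence is P(data|H) = 0.208·0.208 = 0.043264 and P(data|¬H) = 0.742·0.742 = 0.55056.
Bayes: P(H|data) = 0.141·0.043264 / (0.141·0.043264 + 0.859·0.55056) = 0.0061002/0.47903 = 0.0127.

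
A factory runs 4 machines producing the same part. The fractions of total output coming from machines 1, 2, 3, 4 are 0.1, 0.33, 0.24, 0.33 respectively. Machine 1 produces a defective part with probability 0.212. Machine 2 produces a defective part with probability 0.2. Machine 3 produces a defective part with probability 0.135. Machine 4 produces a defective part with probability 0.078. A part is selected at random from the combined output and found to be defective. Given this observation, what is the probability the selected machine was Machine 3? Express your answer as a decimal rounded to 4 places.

Posterior probability ≈ 0.2229

P(defective|M1) = 0.212; P(defective|M2) = 0.2; P(defective|M3) = 0.135; P(defective|M4) = 0.078.
Prior × likelihood for each source: 0.1·0.212=0.02120, 0.33·0.2=0.06600, 0.24·0.135=0.03240, 0.33·0.078=0.02574. Summing gives P(defective) = 0.14534.
P(Machine 3 | defective) = 0.03240 / 0.14534 = 0.2229.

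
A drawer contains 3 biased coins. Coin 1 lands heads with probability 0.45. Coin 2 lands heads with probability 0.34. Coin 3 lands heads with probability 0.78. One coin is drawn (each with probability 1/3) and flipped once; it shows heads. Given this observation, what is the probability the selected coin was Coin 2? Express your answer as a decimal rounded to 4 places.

P(heads|C1) = 0.45; P(heads|C2) = 0.34; P(heads|C3) = 0.78.
Prior × likelihood for each source: 0.333333·0.45=0.1500, 0.333333·0.34=0.1133, 0.333333·0.78=0.2600. Summing gives P(heads) = 0.52333.
P(Coin 2 | heads) = 0.1133 / 0.52333 = 0.2166.

Posterior probability ≈ 0.2166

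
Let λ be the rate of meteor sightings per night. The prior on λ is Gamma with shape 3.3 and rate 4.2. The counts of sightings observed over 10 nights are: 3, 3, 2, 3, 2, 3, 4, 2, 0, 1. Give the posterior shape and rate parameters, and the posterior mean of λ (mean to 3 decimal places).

Total count ∑xᵢ = 23 over n = 10 nights.
Gamma is conjugate to the Poisson likelihood: posterior is Gamma(shape = 3.3+23 = 26.3, rate = 4.2+10 = 14.2).
E[λ | data] = 26.3/14.2 = 1.852.

Posterior: Gamma(shape=26.3, rate=14.2); mean ≈ 1.852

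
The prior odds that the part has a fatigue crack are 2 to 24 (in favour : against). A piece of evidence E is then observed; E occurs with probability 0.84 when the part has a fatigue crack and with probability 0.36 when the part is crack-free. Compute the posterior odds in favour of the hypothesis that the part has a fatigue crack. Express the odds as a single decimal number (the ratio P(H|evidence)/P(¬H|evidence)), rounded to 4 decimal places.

Prior odds = 2/24 = 0.083333.
Likelihood ratio for E = 0.84/0.36 = 2.3333.
Posterior odds = prior odds × LR = 0.19444.

Posterior odds ≈ 0.1944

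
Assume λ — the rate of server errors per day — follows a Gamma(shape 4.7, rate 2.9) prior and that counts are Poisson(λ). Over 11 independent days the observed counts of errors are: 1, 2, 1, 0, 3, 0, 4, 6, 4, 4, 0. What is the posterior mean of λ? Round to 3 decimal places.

Total count ∑xᵢ = 25 over n = 11 days.
Gamma is conjugate to the Poisson likelihood: posterior is Gamma(shape = 4.7+25 = 29.7, rate = 2.9+11 = 13.9).
Posterior mean = shape/rate = 29.7/13.9 = 2.137.

Posterior mean ≈ 2.137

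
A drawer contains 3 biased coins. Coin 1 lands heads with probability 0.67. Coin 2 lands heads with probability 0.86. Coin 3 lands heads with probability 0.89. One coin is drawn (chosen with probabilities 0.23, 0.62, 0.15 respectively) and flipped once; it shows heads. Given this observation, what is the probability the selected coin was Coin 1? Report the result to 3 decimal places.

P(heads|C1) = 0.67; P(heads|C2) = 0.86; P(heads|C3) = 0.89.
Prior × likelihood for each source: 0.23·0.67=0.1541, 0.62·0.86=0.5332, 0.15·0.89=0.1335. Summing gives P(heads) = 0.82080.
P(Coin 1 | heads) = 0.1541 / 0.82080 = 0.188.

Posterior probability ≈ 0.188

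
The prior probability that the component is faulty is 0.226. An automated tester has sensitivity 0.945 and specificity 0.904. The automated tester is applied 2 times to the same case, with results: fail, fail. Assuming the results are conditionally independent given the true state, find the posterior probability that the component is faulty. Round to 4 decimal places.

Let H be the event that the component is faulty; start with P(H) = 0.226. P('fail'|H) = 0.945, P('fail'|¬H) = 0.096.
Update on result 1 ('fail'): P(H) ← 0.945·0.2260 / (0.945·0.2260 + 0.096·0.7740) = 0.21357/0.28787 = 0.7419.
Update on result 2 ('fail'): P(H) ← 0.945·0.7419 / (0.945·0.7419 + 0.096·0.2581) = 0.70108/0.72586 = 0.9659.

Posterior P(H) ≈ 0.9659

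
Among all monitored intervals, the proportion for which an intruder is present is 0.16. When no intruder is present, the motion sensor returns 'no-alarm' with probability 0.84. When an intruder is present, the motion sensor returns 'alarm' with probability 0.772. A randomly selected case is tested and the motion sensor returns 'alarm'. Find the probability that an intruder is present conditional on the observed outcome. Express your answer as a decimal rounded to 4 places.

P(H | E) ≈ 0.4789

Let H be the event that an intruder is present. P(H) = 0.16, so P(¬H) = 0.84. With E the 'alarm' result, P(E|H) = 0.772 and P(E|¬H) = 0.16.
P(E) = 0.772·0.16 + 0.16·0.84 = 0.12352 + 0.13440 = 0.25792.
By Bayes' theorem, P(H|E) = 0.12352 / 0.25792 = 0.4789.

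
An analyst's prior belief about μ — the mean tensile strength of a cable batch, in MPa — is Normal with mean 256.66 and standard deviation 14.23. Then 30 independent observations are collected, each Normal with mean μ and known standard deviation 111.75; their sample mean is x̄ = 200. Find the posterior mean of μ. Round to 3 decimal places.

With known σ, the Normal prior is conjugate. Weight on the data is w = (n/σ²)/(n/σ² + 1/τ₀²) = 0.00240229/(0.00240229+0.00493844) = 0.32726.
Posterior mean = w·x̄ + (1−w)·μ₀ = 0.32726·200 + 0.67274·256.66 = 238.118.

Posterior mean ≈ 238.118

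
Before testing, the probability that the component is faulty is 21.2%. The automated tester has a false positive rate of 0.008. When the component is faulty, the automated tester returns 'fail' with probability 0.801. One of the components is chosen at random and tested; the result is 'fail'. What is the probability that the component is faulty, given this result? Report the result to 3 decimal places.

Write H for 'the component is faulty'. Prior odds H:¬H = 0.212/0.788 = 0.26904. For the 'fail' outcome, the likelihood ratio is 0.801/0.008 = 100.12.
Posterior odds = 0.26904 × 100.12 = 26.937, so P(H|E) = 26.937/(1+26.937) = 0.964.

P(H | E) ≈ 0.964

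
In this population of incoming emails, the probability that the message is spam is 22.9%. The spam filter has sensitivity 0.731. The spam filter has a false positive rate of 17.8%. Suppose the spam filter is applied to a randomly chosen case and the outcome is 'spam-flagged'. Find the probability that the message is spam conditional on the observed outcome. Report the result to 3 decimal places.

P(H | E) ≈ 0.550

Let H be the event that the message is spam. P(H) = 0.229, so P(¬H) = 0.771. With E the 'spam-flagged' result, P(E|H) = 0.731 and P(E|¬H) = 0.178.
P(E) = 0.731·0.229 + 0.178·0.771 = 0.16740 + 0.13724 = 0.30464.
By Bayes' theorem, P(H|E) = 0.16740 / 0.30464 = 0.550.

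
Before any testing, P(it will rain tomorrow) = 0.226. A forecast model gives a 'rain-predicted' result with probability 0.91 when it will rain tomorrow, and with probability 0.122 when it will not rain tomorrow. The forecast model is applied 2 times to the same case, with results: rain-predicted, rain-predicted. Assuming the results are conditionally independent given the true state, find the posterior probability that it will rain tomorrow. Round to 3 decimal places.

Let H be the event that it will rain tomorrow; start with P(H) = 0.226. P('rain-predicted'|H) = 0.91, P('rain-predicted'|¬H) = 0.122.
Update on result 1 ('rain-predicted'): P(H) ← 0.91·0.2260 / (0.91·0.2260 + 0.122·0.7740) = 0.20566/0.30009 = 0.6853.
Update on result 2 ('rain-predicted'): P(H) ← 0.91·0.6853 / (0.91·0.6853 + 0.122·0.3147) = 0.62365/0.66204 = 0.9420.

Posterior P(H) ≈ 0.942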